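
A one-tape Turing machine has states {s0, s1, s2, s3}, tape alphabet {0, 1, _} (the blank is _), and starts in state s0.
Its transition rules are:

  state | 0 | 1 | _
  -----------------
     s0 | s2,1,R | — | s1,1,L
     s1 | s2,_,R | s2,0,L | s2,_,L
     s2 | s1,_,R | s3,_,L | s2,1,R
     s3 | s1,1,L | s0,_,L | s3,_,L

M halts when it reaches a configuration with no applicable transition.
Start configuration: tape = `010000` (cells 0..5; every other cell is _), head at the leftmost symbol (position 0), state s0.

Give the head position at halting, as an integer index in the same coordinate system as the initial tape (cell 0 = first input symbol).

-3

s0 | ___[0]10000   read 0 → write 1, move R, go to s2
s2 | ___1[1]0000   read 1 → write _, move L, go to s3
s3 | ___[1]_0000   read 1 → write _, move L, go to s0
s0 | __[_]__0000   read _ → write 1, move L, go to s1
s1 | _[_]1__0000   read _ → write _, move L, go to s2
s2 | [_]_1__0000   read _ → write 1, move R, go to s2
s2 | 1[_]1__0000   read _ → write 1, move R, go to s2
s2 | 11[1]__0000   read 1 → write _, move L, go to s3
s3 | 1[1]___0000   read 1 → write _, move L, go to s0
s0 | [1]____0000
At halt the head is at cell -3.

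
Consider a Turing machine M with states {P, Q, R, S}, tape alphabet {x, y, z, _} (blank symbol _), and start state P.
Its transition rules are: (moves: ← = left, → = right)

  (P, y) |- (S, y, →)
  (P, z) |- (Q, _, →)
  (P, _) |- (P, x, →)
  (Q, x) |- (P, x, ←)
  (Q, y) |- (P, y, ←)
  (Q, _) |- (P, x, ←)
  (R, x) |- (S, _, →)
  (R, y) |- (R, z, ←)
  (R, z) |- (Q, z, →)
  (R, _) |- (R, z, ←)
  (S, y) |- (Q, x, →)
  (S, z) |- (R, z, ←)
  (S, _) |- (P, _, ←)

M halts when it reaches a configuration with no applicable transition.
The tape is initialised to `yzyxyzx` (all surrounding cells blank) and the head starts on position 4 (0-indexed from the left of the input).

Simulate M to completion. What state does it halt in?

Q

state=P head=4 tape=yzyx[y]zx   (P,y)→(S,y,→)
state=S head=5 tape=yzyxy[z]x   (S,z)→(R,z,←)
state=R head=4 tape=yzyx[y]zx   (R,y)→(R,z,←)
state=R head=3 tape=yzy[x]zzx   (R,x)→(S,_,→)
state=S head=4 tape=yzy_[z]zx   (S,z)→(R,z,←)
state=R head=3 tape=yzy[_]zzx   (R,_)→(R,z,←)
state=R head=2 tape=yz[y]zzzx   (R,y)→(R,z,←)
state=R head=1 tape=y[z]zzzzx   (R,z)→(Q,z,→)
state=Q head=2 tape=yz[z]zzzx
No transition is defined for (Q, z); M halts in state Q.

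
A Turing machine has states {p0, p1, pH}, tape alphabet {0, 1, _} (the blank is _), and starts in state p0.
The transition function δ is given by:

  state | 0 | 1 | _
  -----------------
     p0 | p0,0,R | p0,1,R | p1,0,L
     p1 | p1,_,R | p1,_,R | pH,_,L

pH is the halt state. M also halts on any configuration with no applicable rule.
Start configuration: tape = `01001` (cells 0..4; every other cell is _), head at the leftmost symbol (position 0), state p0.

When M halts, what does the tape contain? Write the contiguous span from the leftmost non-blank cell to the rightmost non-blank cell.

0100

p0 | [0]1001__   read 0 → write 0, move R, go to p0
p0 | 0[1]001__   read 1 → write 1, move R, go to p0
p0 | 01[0]01__   read 0 → write 0, move R, go to p0
p0 | 010[0]1__   read 0 → write 0, move R, go to p0
p0 | 0100[1]__   read 1 → write 1, move R, go to p0
p0 | 01001[_]_   read _ → write 0, move L, go to p1
p1 | 0100[1]0_   read 1 → write _, move R, go to p1
p1 | 0100_[0]_   read 0 → write _, move R, go to p1
p1 | 0100__[_]   read _ → write _, move L, go to pH
pH | 0100_[_]_
The non-blank tape span at halt is 0100.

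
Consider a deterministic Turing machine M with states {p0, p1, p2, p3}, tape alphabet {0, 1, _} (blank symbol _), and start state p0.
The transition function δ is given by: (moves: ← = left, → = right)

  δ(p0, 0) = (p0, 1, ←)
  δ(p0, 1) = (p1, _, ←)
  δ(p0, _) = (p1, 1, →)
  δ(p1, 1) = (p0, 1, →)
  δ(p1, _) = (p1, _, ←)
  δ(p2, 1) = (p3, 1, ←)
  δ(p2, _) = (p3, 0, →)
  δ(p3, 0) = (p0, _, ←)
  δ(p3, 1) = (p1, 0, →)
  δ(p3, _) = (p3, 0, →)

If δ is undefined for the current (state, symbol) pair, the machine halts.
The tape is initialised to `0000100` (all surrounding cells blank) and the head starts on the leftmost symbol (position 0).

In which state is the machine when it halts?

state=p0 head=0 tape=_[0]000100   (p0,0)→(p0,1,←)
state=p0 head=-1 tape=[_]1000100   (p0,_)→(p1,1,→)
state=p1 head=0 tape=1[1]000100   (p1,1)→(p0,1,→)
state=p0 head=1 tape=11[0]00100   (p0,0)→(p0,1,←)
state=p0 head=0 tape=1[1]100100   (p0,1)→(p1,_,←)
state=p1 head=-1 tape=[1]_100100   (p1,1)→(p0,1,→)
state=p0 head=0 tape=1[_]100100   (p0,_)→(p1,1,→)
state=p1 head=1 tape=11[1]00100   (p1,1)→(p0,1,→)
state=p0 head=2 tape=111[0]0100   (p0,0)→(p0,1,←)
state=p0 head=1 tape=11[1]10100   (p0,1)→(p1,_,←)
state=p1 head=0 tape=1[1]_10100   (p1,1)→(p0,1,→)
state=p0 head=1 tape=11[_]10100   (p0,_)→(p1,1,→)
state=p1 head=2 tape=111[1]0100   (p1,1)→(p0,1,→)
state=p0 head=3 tape=1111[0]100   (p0,0)→(p0,1,←)
state=p0 head=2 tape=111[1]1100   (p0,1)→(p1,_,←)
state=p1 head=1 tape=11[1]_1100   (p1,1)→(p0,1,→)
state=p0 head=2 tape=111[_]1100   (p0,_)→(p1,1,→)
state=p1 head=3 tape=1111[1]100   (p1,1)→(p0,1,→)
state=p0 head=4 tape=11111[1]00   (p0,1)→(p1,_,←)
state=p1 head=3 tape=1111[1]_00   (p1,1)→(p0,1,→)
state=p0 head=4 tape=11111[_]00   (p0,_)→(p1,1,→)
state=p1 head=5 tape=111111[0]0
No transition is defined for (p1, 0); M halts in state p1.

p1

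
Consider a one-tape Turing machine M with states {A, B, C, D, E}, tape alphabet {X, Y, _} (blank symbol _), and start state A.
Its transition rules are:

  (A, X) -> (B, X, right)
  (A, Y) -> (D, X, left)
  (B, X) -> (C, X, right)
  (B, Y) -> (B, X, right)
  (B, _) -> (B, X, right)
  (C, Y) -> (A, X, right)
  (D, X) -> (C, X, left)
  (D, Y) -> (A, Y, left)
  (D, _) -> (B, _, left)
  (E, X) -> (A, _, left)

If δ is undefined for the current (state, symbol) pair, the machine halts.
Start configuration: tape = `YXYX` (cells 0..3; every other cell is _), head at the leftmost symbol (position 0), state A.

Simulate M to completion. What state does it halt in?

A | __[Y]XYX   read Y → write X, move left, go to D
D | _[_]XXYX   read _ → write _, move left, go to B
B | [_]_XXYX   read _ → write X, move right, go to B
B | X[_]XXYX   read _ → write X, move right, go to B
B | XX[X]XYX   read X → write X, move right, go to C
C | XXX[X]YX
No transition is defined for (C, X); M halts in state C.

C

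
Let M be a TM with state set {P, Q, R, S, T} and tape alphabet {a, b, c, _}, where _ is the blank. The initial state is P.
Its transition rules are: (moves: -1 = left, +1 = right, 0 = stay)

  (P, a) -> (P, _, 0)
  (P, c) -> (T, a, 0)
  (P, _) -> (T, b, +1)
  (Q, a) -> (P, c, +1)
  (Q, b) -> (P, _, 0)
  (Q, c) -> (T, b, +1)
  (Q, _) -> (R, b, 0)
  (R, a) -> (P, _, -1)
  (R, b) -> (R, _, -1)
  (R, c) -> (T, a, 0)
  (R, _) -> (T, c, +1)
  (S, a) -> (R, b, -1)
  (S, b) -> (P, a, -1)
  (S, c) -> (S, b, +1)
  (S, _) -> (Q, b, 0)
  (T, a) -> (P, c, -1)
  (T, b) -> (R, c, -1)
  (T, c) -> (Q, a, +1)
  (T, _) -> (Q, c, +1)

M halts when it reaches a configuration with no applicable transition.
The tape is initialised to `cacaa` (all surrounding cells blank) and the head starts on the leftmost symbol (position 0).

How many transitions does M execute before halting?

14

P | _[c]acaa   read c → write a, move 0, go to T
T | _[a]acaa   read a → write c, move -1, go to P
P | [_]cacaa   read _ → write b, move +1, go to T
T | b[c]acaa   read c → write a, move +1, go to Q
Q | ba[a]caa   read a → write c, move +1, go to P
P | bac[c]aa   read c → write a, move 0, go to T
T | bac[a]aa   read a → write c, move -1, go to P
P | ba[c]caa   read c → write a, move 0, go to T
T | ba[a]caa   read a → write c, move -1, go to P
P | b[a]ccaa   read a → write _, move 0, go to P
P | b[_]ccaa   read _ → write b, move +1, go to T
T | bb[c]caa   read c → write a, move +1, go to Q
Q | bba[c]aa   read c → write b, move +1, go to T
T | bbab[a]a   read a → write c, move -1, go to P
P | bba[b]ca
M halts after 14 transitions.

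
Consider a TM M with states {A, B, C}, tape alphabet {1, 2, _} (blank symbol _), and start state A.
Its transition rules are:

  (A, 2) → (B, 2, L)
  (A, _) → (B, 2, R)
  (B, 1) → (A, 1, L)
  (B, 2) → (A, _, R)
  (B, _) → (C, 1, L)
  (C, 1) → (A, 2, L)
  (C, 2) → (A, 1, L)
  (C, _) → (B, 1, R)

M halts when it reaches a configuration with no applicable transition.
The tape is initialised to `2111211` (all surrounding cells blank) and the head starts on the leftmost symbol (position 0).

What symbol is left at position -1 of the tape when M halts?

1

A | __[2]111211   read 2 → write 2, move L, go to B
B | _[_]2111211   read _ → write 1, move L, go to C
C | [_]12111211   read _ → write 1, move R, go to B
B | 1[1]2111211   read 1 → write 1, move L, go to A
A | [1]12111211
Cell -1 holds 1 when M halts.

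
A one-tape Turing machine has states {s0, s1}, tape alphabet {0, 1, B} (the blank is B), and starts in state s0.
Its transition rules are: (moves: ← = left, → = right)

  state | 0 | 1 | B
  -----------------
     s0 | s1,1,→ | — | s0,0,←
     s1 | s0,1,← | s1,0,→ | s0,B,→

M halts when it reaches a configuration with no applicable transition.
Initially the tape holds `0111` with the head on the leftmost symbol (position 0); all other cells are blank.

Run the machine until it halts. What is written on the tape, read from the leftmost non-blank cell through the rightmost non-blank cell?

100110

s0 | [0]111BB   read 0 → write 1, move →, go to s1
s1 | 1[1]11BB   read 1 → write 0, move →, go to s1
s1 | 10[1]1BB   read 1 → write 0, move →, go to s1
s1 | 100[1]BB   read 1 → write 0, move →, go to s1
s1 | 1000[B]B   read B → write B, move →, go to s0
s0 | 1000B[B]   read B → write 0, move ←, go to s0
s0 | 1000[B]0   read B → write 0, move ←, go to s0
s0 | 100[0]00   read 0 → write 1, move →, go to s1
s1 | 1001[0]0   read 0 → write 1, move ←, go to s0
s0 | 100[1]10
The non-blank tape span at halt is 100110.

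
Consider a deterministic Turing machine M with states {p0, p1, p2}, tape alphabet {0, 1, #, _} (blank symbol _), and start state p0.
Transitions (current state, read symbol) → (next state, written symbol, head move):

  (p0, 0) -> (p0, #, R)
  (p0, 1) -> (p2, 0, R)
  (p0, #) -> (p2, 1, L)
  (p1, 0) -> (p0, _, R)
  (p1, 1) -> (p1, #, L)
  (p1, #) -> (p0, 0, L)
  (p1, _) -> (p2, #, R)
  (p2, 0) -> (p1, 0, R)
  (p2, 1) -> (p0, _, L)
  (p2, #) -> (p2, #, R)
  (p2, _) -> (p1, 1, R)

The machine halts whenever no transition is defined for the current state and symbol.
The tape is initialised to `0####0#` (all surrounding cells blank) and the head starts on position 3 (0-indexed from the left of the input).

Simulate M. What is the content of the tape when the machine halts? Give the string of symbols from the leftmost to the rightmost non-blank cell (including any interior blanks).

###1####

p0 | _0##[#]#0#_   read # → write 1, move L, go to p2
p2 | _0#[#]1#0#_   read # → write #, move R, go to p2
p2 | _0##[1]#0#_   read 1 → write _, move L, go to p0
p0 | _0#[#]_#0#_   read # → write 1, move L, go to p2
p2 | _0[#]1_#0#_   read # → write #, move R, go to p2
p2 | _0#[1]_#0#_   read 1 → write _, move L, go to p0
p0 | _0[#]__#0#_   read # → write 1, move L, go to p2
p2 | _[0]1__#0#_   read 0 → write 0, move R, go to p1
p1 | _0[1]__#0#_   read 1 → write #, move L, go to p1
p1 | _[0]#__#0#_   read 0 → write _, move R, go to p0
p0 | __[#]__#0#_   read # → write 1, move L, go to p2
p2 | _[_]1__#0#_   read _ → write 1, move R, go to p1
p1 | _1[1]__#0#_   read 1 → write #, move L, go to p1
p1 | _[1]#__#0#_   read 1 → write #, move L, go to p1
p1 | [_]##__#0#_   read _ → write #, move R, go to p2
p2 | #[#]#__#0#_   read # → write #, move R, go to p2
p2 | ##[#]__#0#_   read # → write #, move R, go to p2
p2 | ###[_]_#0#_   read _ → write 1, move R, go to p1
p1 | ###1[_]#0#_   read _ → write #, move R, go to p2
p2 | ###1#[#]0#_   read # → write #, move R, go to p2
p2 | ###1##[0]#_   read 0 → write 0, move R, go to p1
p1 | ###1##0[#]_   read # → write 0, move L, go to p0
p0 | ###1##[0]0_   read 0 → write #, move R, go to p0
p0 | ###1###[0]_   read 0 → write #, move R, go to p0
p0 | ###1####[_]
The non-blank tape span at halt is ###1####.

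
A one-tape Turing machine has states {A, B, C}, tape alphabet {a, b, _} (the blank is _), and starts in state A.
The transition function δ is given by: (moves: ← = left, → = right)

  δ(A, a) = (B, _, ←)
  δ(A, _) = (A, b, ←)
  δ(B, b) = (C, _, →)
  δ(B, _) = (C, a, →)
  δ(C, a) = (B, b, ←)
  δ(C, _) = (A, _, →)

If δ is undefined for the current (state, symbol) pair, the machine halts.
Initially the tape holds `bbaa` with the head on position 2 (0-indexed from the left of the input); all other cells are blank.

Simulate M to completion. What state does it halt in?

A

A | bb[a]a_   read a → write _, move ←, go to B
B | b[b]_a_   read b → write _, move →, go to C
C | b_[_]a_   read _ → write _, move →, go to A
A | b__[a]_   read a → write _, move ←, go to B
B | b_[_]__   read _ → write a, move →, go to C
C | b_a[_]_   read _ → write _, move →, go to A
A | b_a_[_]   read _ → write b, move ←, go to A
A | b_a[_]b   read _ → write b, move ←, go to A
A | b_[a]bb   read a → write _, move ←, go to B
B | b[_]_bb   read _ → write a, move →, go to C
C | ba[_]bb   read _ → write _, move →, go to A
A | ba_[b]b
No transition is defined for (A, b); M halts in state A.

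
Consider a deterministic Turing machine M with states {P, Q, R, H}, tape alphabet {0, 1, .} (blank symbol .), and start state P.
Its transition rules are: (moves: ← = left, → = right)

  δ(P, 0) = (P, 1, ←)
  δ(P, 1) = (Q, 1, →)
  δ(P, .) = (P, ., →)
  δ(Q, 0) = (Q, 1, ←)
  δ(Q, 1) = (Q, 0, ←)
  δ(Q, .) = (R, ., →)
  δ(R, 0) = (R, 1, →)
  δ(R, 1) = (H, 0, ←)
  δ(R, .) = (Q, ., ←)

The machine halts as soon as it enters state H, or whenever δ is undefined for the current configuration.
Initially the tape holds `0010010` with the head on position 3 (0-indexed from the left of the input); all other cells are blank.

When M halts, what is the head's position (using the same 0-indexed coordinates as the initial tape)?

-1

state=P head=3 tape=.001[0]010   (P,0)→(P,1,←)
state=P head=2 tape=.00[1]1010   (P,1)→(Q,1,→)
state=Q head=3 tape=.001[1]010   (Q,1)→(Q,0,←)
state=Q head=2 tape=.00[1]0010   (Q,1)→(Q,0,←)
state=Q head=1 tape=.0[0]00010   (Q,0)→(Q,1,←)
state=Q head=0 tape=.[0]100010   (Q,0)→(Q,1,←)
state=Q head=-1 tape=[.]1100010   (Q,.)→(R,.,→)
state=R head=0 tape=.[1]100010   (R,1)→(H,0,←)
state=H head=-1 tape=[.]0100010
At halt the head is at cell -1.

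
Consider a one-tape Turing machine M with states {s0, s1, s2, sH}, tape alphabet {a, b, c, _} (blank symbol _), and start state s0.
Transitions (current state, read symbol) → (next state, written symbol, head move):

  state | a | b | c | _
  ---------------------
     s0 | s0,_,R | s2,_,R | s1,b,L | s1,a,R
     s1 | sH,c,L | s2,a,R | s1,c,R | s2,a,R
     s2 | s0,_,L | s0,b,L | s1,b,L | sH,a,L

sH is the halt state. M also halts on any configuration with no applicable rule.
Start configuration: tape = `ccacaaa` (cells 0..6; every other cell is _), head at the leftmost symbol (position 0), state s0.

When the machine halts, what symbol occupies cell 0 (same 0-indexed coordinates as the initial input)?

state=s0 head=0 tape=_[c]cacaaa   (s0,c)→(s1,b,L)
state=s1 head=-1 tape=[_]bcacaaa   (s1,_)→(s2,a,R)
state=s2 head=0 tape=a[b]cacaaa   (s2,b)→(s0,b,L)
state=s0 head=-1 tape=[a]bcacaaa   (s0,a)→(s0,_,R)
state=s0 head=0 tape=_[b]cacaaa   (s0,b)→(s2,_,R)
state=s2 head=1 tape=__[c]acaaa   (s2,c)→(s1,b,L)
state=s1 head=0 tape=_[_]bacaaa   (s1,_)→(s2,a,R)
state=s2 head=1 tape=_a[b]acaaa   (s2,b)→(s0,b,L)
state=s0 head=0 tape=_[a]bacaaa   (s0,a)→(s0,_,R)
state=s0 head=1 tape=__[b]acaaa   (s0,b)→(s2,_,R)
state=s2 head=2 tape=___[a]caaa   (s2,a)→(s0,_,L)
state=s0 head=1 tape=__[_]_caaa   (s0,_)→(s1,a,R)
state=s1 head=2 tape=__a[_]caaa   (s1,_)→(s2,a,R)
state=s2 head=3 tape=__aa[c]aaa   (s2,c)→(s1,b,L)
state=s1 head=2 tape=__a[a]baaa   (s1,a)→(sH,c,L)
state=sH head=1 tape=__[a]cbaaa
Cell 0 holds _ when M halts.

_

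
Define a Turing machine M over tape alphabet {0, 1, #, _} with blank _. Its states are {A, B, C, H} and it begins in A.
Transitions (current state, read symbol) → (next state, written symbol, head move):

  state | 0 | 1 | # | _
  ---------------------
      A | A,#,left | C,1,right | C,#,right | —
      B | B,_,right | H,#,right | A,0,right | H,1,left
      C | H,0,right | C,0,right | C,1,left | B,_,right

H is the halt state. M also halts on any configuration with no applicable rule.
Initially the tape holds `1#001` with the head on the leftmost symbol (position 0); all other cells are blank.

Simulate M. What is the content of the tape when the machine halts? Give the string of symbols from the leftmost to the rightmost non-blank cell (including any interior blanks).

00001

state=A head=0 tape=[1]#001   (A,1)→(C,1,right)
state=C head=1 tape=1[#]001   (C,#)→(C,1,left)
state=C head=0 tape=[1]1001   (C,1)→(C,0,right)
state=C head=1 tape=0[1]001   (C,1)→(C,0,right)
state=C head=2 tape=00[0]01   (C,0)→(H,0,right)
state=H head=3 tape=000[0]1
The non-blank tape span at halt is 00001.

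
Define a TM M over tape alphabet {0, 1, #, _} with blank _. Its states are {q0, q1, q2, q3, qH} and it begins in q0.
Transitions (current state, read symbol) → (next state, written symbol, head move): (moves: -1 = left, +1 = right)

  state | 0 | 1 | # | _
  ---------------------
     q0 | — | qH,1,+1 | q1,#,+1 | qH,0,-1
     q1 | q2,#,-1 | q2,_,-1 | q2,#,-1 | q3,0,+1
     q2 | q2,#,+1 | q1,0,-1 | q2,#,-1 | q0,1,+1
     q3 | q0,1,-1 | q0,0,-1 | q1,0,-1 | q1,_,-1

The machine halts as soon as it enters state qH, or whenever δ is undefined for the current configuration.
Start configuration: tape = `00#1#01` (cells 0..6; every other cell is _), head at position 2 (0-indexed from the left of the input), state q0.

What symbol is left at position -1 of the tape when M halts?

1

q0 | __00[#]1#01   read # → write #, move +1, go to q1
q1 | __00#[1]#01   read 1 → write _, move -1, go to q2
q2 | __00[#]_#01   read # → write #, move -1, go to q2
q2 | __0[0]#_#01   read 0 → write #, move +1, go to q2
q2 | __0#[#]_#01   read # → write #, move -1, go to q2
q2 | __0[#]#_#01   read # → write #, move -1, go to q2
q2 | __[0]##_#01   read 0 → write #, move +1, go to q2
q2 | __#[#]#_#01   read # → write #, move -1, go to q2
q2 | __[#]##_#01   read # → write #, move -1, go to q2
q2 | _[_]###_#01   read _ → write 1, move +1, go to q0
q0 | _1[#]##_#01   read # → write #, move +1, go to q1
q1 | _1#[#]#_#01   read # → write #, move -1, go to q2
q2 | _1[#]##_#01   read # → write #, move -1, go to q2
q2 | _[1]###_#01   read 1 → write 0, move -1, go to q1
q1 | [_]0###_#01   read _ → write 0, move +1, go to q3
q3 | 0[0]###_#01   read 0 → write 1, move -1, go to q0
q0 | [0]1###_#01
Cell -1 holds 1 when M halts.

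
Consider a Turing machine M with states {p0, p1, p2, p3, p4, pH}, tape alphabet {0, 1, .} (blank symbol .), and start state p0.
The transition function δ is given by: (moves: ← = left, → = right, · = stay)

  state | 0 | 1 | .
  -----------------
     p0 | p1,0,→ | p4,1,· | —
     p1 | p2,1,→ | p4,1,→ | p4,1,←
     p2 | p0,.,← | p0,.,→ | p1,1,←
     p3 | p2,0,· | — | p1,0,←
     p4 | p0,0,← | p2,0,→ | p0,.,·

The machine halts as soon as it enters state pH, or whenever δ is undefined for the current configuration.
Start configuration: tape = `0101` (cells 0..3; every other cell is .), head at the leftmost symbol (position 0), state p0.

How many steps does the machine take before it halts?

17

state=p0 head=0 tape=[0]101..   (p0,0)→(p1,0,→)
state=p1 head=1 tape=0[1]01..   (p1,1)→(p4,1,→)
state=p4 head=2 tape=01[0]1..   (p4,0)→(p0,0,←)
state=p0 head=1 tape=0[1]01..   (p0,1)→(p4,1,·)
state=p4 head=1 tape=0[1]01..   (p4,1)→(p2,0,→)
state=p2 head=2 tape=00[0]1..   (p2,0)→(p0,.,←)
state=p0 head=1 tape=0[0].1..   (p0,0)→(p1,0,→)
state=p1 head=2 tape=00[.]1..   (p1,.)→(p4,1,←)
state=p4 head=1 tape=0[0]11..   (p4,0)→(p0,0,←)
state=p0 head=0 tape=[0]011..   (p0,0)→(p1,0,→)
state=p1 head=1 tape=0[0]11..   (p1,0)→(p2,1,→)
state=p2 head=2 tape=01[1]1..   (p2,1)→(p0,.,→)
state=p0 head=3 tape=01.[1]..   (p0,1)→(p4,1,·)
state=p4 head=3 tape=01.[1]..   (p4,1)→(p2,0,→)
state=p2 head=4 tape=01.0[.].   (p2,.)→(p1,1,←)
state=p1 head=3 tape=01.[0]1.   (p1,0)→(p2,1,→)
state=p2 head=4 tape=01.1[1].   (p2,1)→(p0,.,→)
state=p0 head=5 tape=01.1.[.]
M halts after 17 transitions.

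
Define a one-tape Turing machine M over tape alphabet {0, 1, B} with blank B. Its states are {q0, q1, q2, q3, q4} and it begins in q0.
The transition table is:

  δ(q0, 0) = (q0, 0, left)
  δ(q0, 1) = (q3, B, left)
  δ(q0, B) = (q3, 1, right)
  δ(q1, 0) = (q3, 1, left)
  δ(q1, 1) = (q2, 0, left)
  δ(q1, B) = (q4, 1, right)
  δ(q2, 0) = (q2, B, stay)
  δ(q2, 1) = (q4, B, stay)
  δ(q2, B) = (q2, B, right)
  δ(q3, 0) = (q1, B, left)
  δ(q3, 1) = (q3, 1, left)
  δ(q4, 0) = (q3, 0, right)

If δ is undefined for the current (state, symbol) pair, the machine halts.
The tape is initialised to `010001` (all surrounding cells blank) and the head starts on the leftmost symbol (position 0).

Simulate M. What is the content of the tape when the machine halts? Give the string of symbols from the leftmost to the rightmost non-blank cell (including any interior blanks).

0001

state=q0 head=0 tape=BB[0]10001   (q0,0)→(q0,0,left)
state=q0 head=-1 tape=B[B]010001   (q0,B)→(q3,1,right)
state=q3 head=0 tape=B1[0]10001   (q3,0)→(q1,B,left)
state=q1 head=-1 tape=B[1]B10001   (q1,1)→(q2,0,left)
state=q2 head=-2 tape=[B]0B10001   (q2,B)→(q2,B,right)
state=q2 head=-1 tape=B[0]B10001   (q2,0)→(q2,B,stay)
state=q2 head=-1 tape=B[B]B10001   (q2,B)→(q2,B,right)
state=q2 head=0 tape=BB[B]10001   (q2,B)→(q2,B,right)
state=q2 head=1 tape=BBB[1]0001   (q2,1)→(q4,B,stay)
state=q4 head=1 tape=BBB[B]0001
The non-blank tape span at halt is 0001.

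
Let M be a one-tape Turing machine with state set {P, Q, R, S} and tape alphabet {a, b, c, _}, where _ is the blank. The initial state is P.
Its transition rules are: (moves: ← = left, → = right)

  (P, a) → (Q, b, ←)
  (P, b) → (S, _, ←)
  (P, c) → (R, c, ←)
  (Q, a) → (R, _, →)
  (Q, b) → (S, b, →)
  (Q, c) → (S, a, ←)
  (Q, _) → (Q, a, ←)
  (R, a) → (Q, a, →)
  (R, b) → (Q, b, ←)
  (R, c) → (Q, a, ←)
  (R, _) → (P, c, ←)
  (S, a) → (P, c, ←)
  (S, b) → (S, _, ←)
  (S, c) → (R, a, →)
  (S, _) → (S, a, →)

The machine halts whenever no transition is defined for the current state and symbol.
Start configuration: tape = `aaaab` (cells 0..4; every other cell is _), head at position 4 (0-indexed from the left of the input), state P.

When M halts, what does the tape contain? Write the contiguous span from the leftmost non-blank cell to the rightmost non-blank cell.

P | aaaa[b]   read b → write _, move ←, go to S
S | aaa[a]_   read a → write c, move ←, go to P
P | aa[a]c_   read a → write b, move ←, go to Q
Q | a[a]bc_   read a → write _, move →, go to R
R | a_[b]c_   read b → write b, move ←, go to Q
Q | a[_]bc_   read _ → write a, move ←, go to Q
Q | [a]abc_   read a → write _, move →, go to R
R | _[a]bc_   read a → write a, move →, go to Q
Q | _a[b]c_   read b → write b, move →, go to S
S | _ab[c]_   read c → write a, move →, go to R
R | _aba[_]   read _ → write c, move ←, go to P
P | _ab[a]c   read a → write b, move ←, go to Q
Q | _a[b]bc   read b → write b, move →, go to S
S | _ab[b]c   read b → write _, move ←, go to S
S | _a[b]_c   read b → write _, move ←, go to S
S | _[a]__c   read a → write c, move ←, go to P
P | [_]c__c
The non-blank tape span at halt is c__c.

c__c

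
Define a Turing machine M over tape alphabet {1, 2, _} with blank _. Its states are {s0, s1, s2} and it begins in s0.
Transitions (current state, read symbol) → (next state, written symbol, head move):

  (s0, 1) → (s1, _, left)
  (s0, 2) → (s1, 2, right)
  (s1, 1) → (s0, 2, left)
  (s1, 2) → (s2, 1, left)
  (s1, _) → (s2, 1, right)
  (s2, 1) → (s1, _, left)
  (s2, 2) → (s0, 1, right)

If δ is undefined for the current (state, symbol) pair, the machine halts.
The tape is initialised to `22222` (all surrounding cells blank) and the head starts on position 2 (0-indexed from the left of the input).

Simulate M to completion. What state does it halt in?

s0

state=s0 head=2 tape=_22[2]22   (s0,2)→(s1,2,right)
state=s1 head=3 tape=_222[2]2   (s1,2)→(s2,1,left)
state=s2 head=2 tape=_22[2]12   (s2,2)→(s0,1,right)
state=s0 head=3 tape=_221[1]2   (s0,1)→(s1,_,left)
state=s1 head=2 tape=_22[1]_2   (s1,1)→(s0,2,left)
state=s0 head=1 tape=_2[2]2_2   (s0,2)→(s1,2,right)
state=s1 head=2 tape=_22[2]_2   (s1,2)→(s2,1,left)
state=s2 head=1 tape=_2[2]1_2   (s2,2)→(s0,1,right)
state=s0 head=2 tape=_21[1]_2   (s0,1)→(s1,_,left)
state=s1 head=1 tape=_2[1]__2   (s1,1)→(s0,2,left)
state=s0 head=0 tape=_[2]2__2   (s0,2)→(s1,2,right)
state=s1 head=1 tape=_2[2]__2   (s1,2)→(s2,1,left)
state=s2 head=0 tape=_[2]1__2   (s2,2)→(s0,1,right)
state=s0 head=1 tape=_1[1]__2   (s0,1)→(s1,_,left)
state=s1 head=0 tape=_[1]___2   (s1,1)→(s0,2,left)
state=s0 head=-1 tape=[_]2___2
No transition is defined for (s0, _); M halts in state s0.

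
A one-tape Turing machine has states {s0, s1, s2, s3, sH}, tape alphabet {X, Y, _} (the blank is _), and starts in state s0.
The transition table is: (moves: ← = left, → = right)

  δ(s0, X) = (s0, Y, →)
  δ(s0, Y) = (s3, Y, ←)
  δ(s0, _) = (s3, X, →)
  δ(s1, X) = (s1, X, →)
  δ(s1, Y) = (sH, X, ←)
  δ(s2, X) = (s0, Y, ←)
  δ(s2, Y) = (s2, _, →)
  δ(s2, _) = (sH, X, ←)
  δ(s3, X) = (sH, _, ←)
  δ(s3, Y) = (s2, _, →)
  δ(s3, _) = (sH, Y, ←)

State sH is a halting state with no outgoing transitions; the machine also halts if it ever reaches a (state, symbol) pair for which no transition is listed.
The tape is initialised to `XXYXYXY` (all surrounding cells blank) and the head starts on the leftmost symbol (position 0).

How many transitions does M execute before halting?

14

s0 | [X]XYXYXY_   read X → write Y, move →, go to s0
s0 | Y[X]YXYXY_   read X → write Y, move →, go to s0
s0 | YY[Y]XYXY_   read Y → write Y, move ←, go to s3
s3 | Y[Y]YXYXY_   read Y → write _, move →, go to s2
s2 | Y_[Y]XYXY_   read Y → write _, move →, go to s2
s2 | Y__[X]YXY_   read X → write Y, move ←, go to s0
s0 | Y_[_]YYXY_   read _ → write X, move →, go to s3
s3 | Y_X[Y]YXY_   read Y → write _, move →, go to s2
s2 | Y_X_[Y]XY_   read Y → write _, move →, go to s2
s2 | Y_X__[X]Y_   read X → write Y, move ←, go to s0
s0 | Y_X_[_]YY_   read _ → write X, move →, go to s3
s3 | Y_X_X[Y]Y_   read Y → write _, move →, go to s2
s2 | Y_X_X_[Y]_   read Y → write _, move →, go to s2
s2 | Y_X_X__[_]   read _ → write X, move ←, go to sH
sH | Y_X_X_[_]X
M halts after 14 transitions.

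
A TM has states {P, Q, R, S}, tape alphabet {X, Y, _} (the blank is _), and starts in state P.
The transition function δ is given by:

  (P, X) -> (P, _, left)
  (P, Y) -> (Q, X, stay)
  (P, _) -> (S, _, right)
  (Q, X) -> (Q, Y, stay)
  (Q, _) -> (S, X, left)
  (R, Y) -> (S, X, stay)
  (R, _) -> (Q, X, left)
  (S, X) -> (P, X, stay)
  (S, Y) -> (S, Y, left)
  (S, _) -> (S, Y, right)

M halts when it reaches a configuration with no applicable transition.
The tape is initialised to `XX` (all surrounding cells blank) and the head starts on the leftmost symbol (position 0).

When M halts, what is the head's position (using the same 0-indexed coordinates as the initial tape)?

P | _[X]X   read X → write _, move left, go to P
P | [_]_X   read _ → write _, move right, go to S
S | _[_]X   read _ → write Y, move right, go to S
S | _Y[X]   read X → write X, move stay, go to P
P | _Y[X]   read X → write _, move left, go to P
P | _[Y]_   read Y → write X, move stay, go to Q
Q | _[X]_   read X → write Y, move stay, go to Q
Q | _[Y]_
At halt the head is at cell 0.

0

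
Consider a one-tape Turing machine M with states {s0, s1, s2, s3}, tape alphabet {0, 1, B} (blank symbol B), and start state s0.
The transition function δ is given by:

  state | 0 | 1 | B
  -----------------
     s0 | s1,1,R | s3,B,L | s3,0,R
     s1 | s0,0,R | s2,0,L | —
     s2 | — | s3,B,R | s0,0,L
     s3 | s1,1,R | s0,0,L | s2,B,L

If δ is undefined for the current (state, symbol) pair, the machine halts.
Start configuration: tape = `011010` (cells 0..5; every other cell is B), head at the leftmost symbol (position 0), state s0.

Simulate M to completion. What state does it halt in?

s0 | [0]11010   read 0 → write 1, move R, go to s1
s1 | 1[1]1010   read 1 → write 0, move L, go to s2
s2 | [1]01010   read 1 → write B, move R, go to s3
s3 | B[0]1010   read 0 → write 1, move R, go to s1
s1 | B1[1]010   read 1 → write 0, move L, go to s2
s2 | B[1]0010   read 1 → write B, move R, go to s3
s3 | BB[0]010   read 0 → write 1, move R, go to s1
s1 | BB1[0]10   read 0 → write 0, move R, go to s0
s0 | BB10[1]0   read 1 → write B, move L, go to s3
s3 | BB1[0]B0   read 0 → write 1, move R, go to s1
s1 | BB11[B]0
No transition is defined for (s1, B); M halts in state s1.

s1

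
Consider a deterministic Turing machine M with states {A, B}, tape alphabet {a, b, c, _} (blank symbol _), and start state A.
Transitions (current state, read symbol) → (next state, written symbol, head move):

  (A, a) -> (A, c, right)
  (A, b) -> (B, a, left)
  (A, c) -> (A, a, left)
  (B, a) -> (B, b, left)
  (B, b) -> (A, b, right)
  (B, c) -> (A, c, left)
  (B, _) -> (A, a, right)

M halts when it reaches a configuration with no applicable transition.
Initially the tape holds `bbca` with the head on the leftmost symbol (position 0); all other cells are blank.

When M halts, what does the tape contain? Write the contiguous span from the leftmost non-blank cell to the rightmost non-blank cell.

aaaca

state=A head=0 tape=__[b]bca   (A,b)→(B,a,left)
state=B head=-1 tape=_[_]abca   (B,_)→(A,a,right)
state=A head=0 tape=_a[a]bca   (A,a)→(A,c,right)
state=A head=1 tape=_ac[b]ca   (A,b)→(B,a,left)
state=B head=0 tape=_a[c]aca   (B,c)→(A,c,left)
state=A head=-1 tape=_[a]caca   (A,a)→(A,c,right)
state=A head=0 tape=_c[c]aca   (A,c)→(A,a,left)
state=A head=-1 tape=_[c]aaca   (A,c)→(A,a,left)
state=A head=-2 tape=[_]aaaca
The non-blank tape span at halt is aaaca.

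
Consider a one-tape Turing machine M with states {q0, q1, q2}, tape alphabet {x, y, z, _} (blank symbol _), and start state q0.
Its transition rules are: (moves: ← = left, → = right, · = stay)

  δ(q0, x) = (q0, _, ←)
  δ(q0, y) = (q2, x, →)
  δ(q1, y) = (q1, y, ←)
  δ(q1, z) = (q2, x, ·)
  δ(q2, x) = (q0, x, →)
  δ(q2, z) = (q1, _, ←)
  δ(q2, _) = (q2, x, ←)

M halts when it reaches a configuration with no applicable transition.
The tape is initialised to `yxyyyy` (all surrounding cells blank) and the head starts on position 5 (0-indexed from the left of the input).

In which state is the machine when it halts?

q0 | _yxyyy[y]_   read y → write x, move →, go to q2
q2 | _yxyyyx[_]   read _ → write x, move ←, go to q2
q2 | _yxyyy[x]x   read x → write x, move →, go to q0
q0 | _yxyyyx[x]   read x → write _, move ←, go to q0
q0 | _yxyyy[x]_   read x → write _, move ←, go to q0
q0 | _yxyy[y]__   read y → write x, move →, go to q2
q2 | _yxyyx[_]_   read _ → write x, move ←, go to q2
q2 | _yxyy[x]x_   read x → write x, move →, go to q0
q0 | _yxyyx[x]_   read x → write _, move ←, go to q0
q0 | _yxyy[x]__   read x → write _, move ←, go to q0
q0 | _yxy[y]___   read y → write x, move →, go to q2
q2 | _yxyx[_]__   read _ → write x, move ←, go to q2
q2 | _yxy[x]x__   read x → write x, move →, go to q0
q0 | _yxyx[x]__   read x → write _, move ←, go to q0
q0 | _yxy[x]___   read x → write _, move ←, go to q0
q0 | _yx[y]____   read y → write x, move →, go to q2
q2 | _yxx[_]___   read _ → write x, move ←, go to q2
q2 | _yx[x]x___   read x → write x, move →, go to q0
q0 | _yxx[x]___   read x → write _, move ←, go to q0
q0 | _yx[x]____   read x → write _, move ←, go to q0
q0 | _y[x]_____   read x → write _, move ←, go to q0
q0 | _[y]______   read y → write x, move →, go to q2
q2 | _x[_]_____   read _ → write x, move ←, go to q2
q2 | _[x]x_____   read x → write x, move →, go to q0
q0 | _x[x]_____   read x → write _, move ←, go to q0
q0 | _[x]______   read x → write _, move ←, go to q0
q0 | [_]_______
No transition is defined for (q0, _); M halts in state q0.

q0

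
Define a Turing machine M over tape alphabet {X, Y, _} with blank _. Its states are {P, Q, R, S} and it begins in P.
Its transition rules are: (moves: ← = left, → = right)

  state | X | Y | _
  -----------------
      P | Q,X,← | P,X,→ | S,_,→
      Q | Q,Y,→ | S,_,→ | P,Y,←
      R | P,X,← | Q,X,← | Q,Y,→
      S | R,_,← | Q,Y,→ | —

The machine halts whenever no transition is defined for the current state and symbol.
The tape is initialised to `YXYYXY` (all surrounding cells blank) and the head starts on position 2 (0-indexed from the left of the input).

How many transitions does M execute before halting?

6

state=P head=2 tape=YX[Y]YXY_   (P,Y)→(P,X,→)
state=P head=3 tape=YXX[Y]XY_   (P,Y)→(P,X,→)
state=P head=4 tape=YXXX[X]Y_   (P,X)→(Q,X,←)
state=Q head=3 tape=YXX[X]XY_   (Q,X)→(Q,Y,→)
state=Q head=4 tape=YXXY[X]Y_   (Q,X)→(Q,Y,→)
state=Q head=5 tape=YXXYY[Y]_   (Q,Y)→(S,_,→)
state=S head=6 tape=YXXYY_[_]
M halts after 6 transitions.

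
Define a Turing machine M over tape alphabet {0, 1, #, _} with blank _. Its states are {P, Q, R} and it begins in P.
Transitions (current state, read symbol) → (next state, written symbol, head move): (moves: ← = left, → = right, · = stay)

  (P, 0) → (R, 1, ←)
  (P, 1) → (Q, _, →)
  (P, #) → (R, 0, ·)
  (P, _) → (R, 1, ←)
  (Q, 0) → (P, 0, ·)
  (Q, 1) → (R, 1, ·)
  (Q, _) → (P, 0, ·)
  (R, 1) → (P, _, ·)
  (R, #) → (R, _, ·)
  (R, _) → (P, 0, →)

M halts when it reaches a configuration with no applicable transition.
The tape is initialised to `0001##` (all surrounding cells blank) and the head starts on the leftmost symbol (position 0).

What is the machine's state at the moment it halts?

Q

P | _[0]001##   read 0 → write 1, move ←, go to R
R | [_]1001##   read _ → write 0, move →, go to P
P | 0[1]001##   read 1 → write _, move →, go to Q
Q | 0_[0]01##   read 0 → write 0, move ·, go to P
P | 0_[0]01##   read 0 → write 1, move ←, go to R
R | 0[_]101##   read _ → write 0, move →, go to P
P | 00[1]01##   read 1 → write _, move →, go to Q
Q | 00_[0]1##   read 0 → write 0, move ·, go to P
P | 00_[0]1##   read 0 → write 1, move ←, go to R
R | 00[_]11##   read _ → write 0, move →, go to P
P | 000[1]1##   read 1 → write _, move →, go to Q
Q | 000_[1]##   read 1 → write 1, move ·, go to R
R | 000_[1]##   read 1 → write _, move ·, go to P
P | 000_[_]##   read _ → write 1, move ←, go to R
R | 000[_]1##   read _ → write 0, move →, go to P
P | 0000[1]##   read 1 → write _, move →, go to Q
Q | 0000_[#]#
No transition is defined for (Q, #); M halts in state Q.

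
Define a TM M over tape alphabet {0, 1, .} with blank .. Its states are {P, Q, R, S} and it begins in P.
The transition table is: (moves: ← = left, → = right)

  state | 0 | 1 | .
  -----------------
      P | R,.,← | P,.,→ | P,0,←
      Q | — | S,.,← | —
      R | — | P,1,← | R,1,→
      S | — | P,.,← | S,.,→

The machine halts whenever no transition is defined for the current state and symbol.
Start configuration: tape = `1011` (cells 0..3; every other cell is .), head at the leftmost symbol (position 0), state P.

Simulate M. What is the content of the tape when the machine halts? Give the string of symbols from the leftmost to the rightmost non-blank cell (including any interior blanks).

11000

P | [1]011.   read 1 → write ., move →, go to P
P | .[0]11.   read 0 → write ., move ←, go to R
R | [.].11.   read . → write 1, move →, go to R
R | 1[.]11.   read . → write 1, move →, go to R
R | 11[1]1.   read 1 → write 1, move ←, go to P
P | 1[1]11.   read 1 → write ., move →, go to P
P | 1.[1]1.   read 1 → write ., move →, go to P
P | 1..[1].   read 1 → write ., move →, go to P
P | 1...[.]   read . → write 0, move ←, go to P
P | 1..[.]0   read . → write 0, move ←, go to P
P | 1.[.]00   read . → write 0, move ←, go to P
P | 1[.]000   read . → write 0, move ←, go to P
P | [1]0000   read 1 → write ., move →, go to P
P | .[0]000   read 0 → write ., move ←, go to R
R | [.].000   read . → write 1, move →, go to R
R | 1[.]000   read . → write 1, move →, go to R
R | 11[0]00
The non-blank tape span at halt is 11000.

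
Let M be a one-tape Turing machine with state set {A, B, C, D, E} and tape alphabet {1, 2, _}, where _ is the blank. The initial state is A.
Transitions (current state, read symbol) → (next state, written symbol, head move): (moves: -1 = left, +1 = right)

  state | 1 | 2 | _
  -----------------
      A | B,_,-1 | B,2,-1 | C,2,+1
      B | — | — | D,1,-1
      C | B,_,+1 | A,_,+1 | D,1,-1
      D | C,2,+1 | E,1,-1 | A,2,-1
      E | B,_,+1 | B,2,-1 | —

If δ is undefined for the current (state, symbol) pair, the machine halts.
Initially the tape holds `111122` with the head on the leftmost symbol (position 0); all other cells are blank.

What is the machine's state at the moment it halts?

A | ____[1]11122   read 1 → write _, move -1, go to B
B | ___[_]_11122   read _ → write 1, move -1, go to D
D | __[_]1_11122   read _ → write 2, move -1, go to A
A | _[_]21_11122   read _ → write 2, move +1, go to C
C | _2[2]1_11122   read 2 → write _, move +1, go to A
A | _2_[1]_11122   read 1 → write _, move -1, go to B
B | _2[_]__11122   read _ → write 1, move -1, go to D
D | _[2]1__11122   read 2 → write 1, move -1, go to E
E | [_]11__11122
No transition is defined for (E, _); M halts in state E.

E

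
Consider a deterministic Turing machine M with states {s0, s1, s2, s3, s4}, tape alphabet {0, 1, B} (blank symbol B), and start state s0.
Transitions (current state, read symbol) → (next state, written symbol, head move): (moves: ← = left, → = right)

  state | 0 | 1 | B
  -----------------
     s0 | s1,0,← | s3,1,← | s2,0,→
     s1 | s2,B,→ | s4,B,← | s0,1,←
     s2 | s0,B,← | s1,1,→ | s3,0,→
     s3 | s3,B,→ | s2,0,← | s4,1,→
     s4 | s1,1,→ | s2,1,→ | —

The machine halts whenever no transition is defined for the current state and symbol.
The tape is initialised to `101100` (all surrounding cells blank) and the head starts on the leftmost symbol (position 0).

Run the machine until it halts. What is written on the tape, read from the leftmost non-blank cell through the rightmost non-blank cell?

s0 | BB[1]01100BB   read 1 → write 1, move ←, go to s3
s3 | B[B]101100BB   read B → write 1, move →, go to s4
s4 | B1[1]01100BB   read 1 → write 1, move →, go to s2
s2 | B11[0]1100BB   read 0 → write B, move ←, go to s0
s0 | B1[1]B1100BB   read 1 → write 1, move ←, go to s3
s3 | B[1]1B1100BB   read 1 → write 0, move ←, go to s2
s2 | [B]01B1100BB   read B → write 0, move →, go to s3
s3 | 0[0]1B1100BB   read 0 → write B, move →, go to s3
s3 | 0B[1]B1100BB   read 1 → write 0, move ←, go to s2
s2 | 0[B]0B1100BB   read B → write 0, move →, go to s3
s3 | 00[0]B1100BB   read 0 → write B, move →, go to s3
s3 | 00B[B]1100BB   read B → write 1, move →, go to s4
s4 | 00B1[1]100BB   read 1 → write 1, move →, go to s2
s2 | 00B11[1]00BB   read 1 → write 1, move →, go to s1
s1 | 00B111[0]0BB   read 0 → write B, move →, go to s2
s2 | 00B111B[0]BB   read 0 → write B, move ←, go to s0
s0 | 00B111[B]BBB   read B → write 0, move →, go to s2
s2 | 00B1110[B]BB   read B → write 0, move →, go to s3
s3 | 00B11100[B]B   read B → write 1, move →, go to s4
s4 | 00B111001[B]
The non-blank tape span at halt is 00B111001.

00B111001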